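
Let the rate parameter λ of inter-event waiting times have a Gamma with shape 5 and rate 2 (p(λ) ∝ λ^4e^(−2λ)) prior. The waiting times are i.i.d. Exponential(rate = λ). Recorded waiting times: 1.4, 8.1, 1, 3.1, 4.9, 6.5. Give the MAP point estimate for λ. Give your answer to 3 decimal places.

λ̂_MAP = 0.370

The Exponential(rate=λ) likelihood is ∝ λ^n e^(−λΣtᵢ). Here n = 6 and Σtᵢ = 1.4 + 8.1 + 1 + 3.1 + 4.9 + 6.5 = 25.
Posterior ∝ λ^4e^(−2λ) · λ^6e^(−25λ) = λ^10e^(−27λ), i.e. Gamma(11, 27).
Mode = (a−1)/b = 10/27 ≈ 0.370.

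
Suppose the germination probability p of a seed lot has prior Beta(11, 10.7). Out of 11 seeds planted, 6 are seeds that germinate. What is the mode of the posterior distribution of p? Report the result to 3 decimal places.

p̂_MAP = 0.521

Prior: Beta(11, 10.7).
Data: 6 successes in 11 trials. The binomial likelihood contributes p^6(1−p)^5, so the posterior is Beta(11+6, 10.7+5) = Beta(17, 15.7).
For Beta(a, b) with a, b > 1 the mode is (a−1)/(a+b−2) = 16/30.7 ≈ 0.521.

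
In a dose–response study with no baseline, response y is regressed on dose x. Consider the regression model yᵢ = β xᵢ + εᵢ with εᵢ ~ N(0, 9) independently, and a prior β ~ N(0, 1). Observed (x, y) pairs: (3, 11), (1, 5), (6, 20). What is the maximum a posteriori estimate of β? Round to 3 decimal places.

log p(β | y) = −Σ(yᵢ − βxᵢ)²/(2·9) − β²/(2·1) + const.
Setting the derivative to zero: Σxᵢ(yᵢ − βxᵢ)/9 − β/1 = 0, so β = Σxᵢyᵢ / (Σxᵢ² + σ²/τ²).
Σxᵢyᵢ = 3·11 + 1·5 + 6·20 = 158; Σxᵢ² = 46; σ²/τ² = 9.
β̂_MAP = 158 / (46 + 9) = 158/55 ≈ 2.873.

β̂_MAP = 2.873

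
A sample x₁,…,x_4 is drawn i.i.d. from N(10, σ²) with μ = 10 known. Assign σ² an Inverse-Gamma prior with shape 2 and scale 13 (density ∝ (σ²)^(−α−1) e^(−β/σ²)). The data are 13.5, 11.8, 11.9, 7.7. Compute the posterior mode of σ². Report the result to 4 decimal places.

Sum of squared deviations about the known mean: SS = (13.5−10)² + (11.8−10)² + (11.9−10)² + (7.7−10)² = 24.39.
The Normal likelihood contributes (σ²)^(−n/2) exp(−SS/(2σ²)), so the posterior is Inverse-Gamma(α + n/2, β + SS/2) = Inverse-Gamma(4, 25.195).
The mode of Inverse-Gamma(a, b) is b/(a+1) = 25.195/5 ≈ 5.0390.

σ̂²_MAP = 5.0390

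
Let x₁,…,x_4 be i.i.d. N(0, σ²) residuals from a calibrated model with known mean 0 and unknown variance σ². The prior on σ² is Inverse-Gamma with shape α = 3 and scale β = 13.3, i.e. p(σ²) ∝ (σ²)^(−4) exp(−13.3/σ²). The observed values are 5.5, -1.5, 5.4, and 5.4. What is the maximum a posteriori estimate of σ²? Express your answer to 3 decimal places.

Sum of squared deviations about the known mean: SS = (5.5−0)² + (-1.5−0)² + (5.4−0)² + (5.4−0)² = 90.82.
The Normal likelihood contributes (σ²)^(−n/2) exp(−SS/(2σ²)), so the posterior is Inverse-Gamma(α + n/2, β + SS/2) = Inverse-Gamma(5, 58.71).
The mode of Inverse-Gamma(a, b) is b/(a+1) = 58.71/6 ≈ 9.785.

σ̂²_MAP = 9.785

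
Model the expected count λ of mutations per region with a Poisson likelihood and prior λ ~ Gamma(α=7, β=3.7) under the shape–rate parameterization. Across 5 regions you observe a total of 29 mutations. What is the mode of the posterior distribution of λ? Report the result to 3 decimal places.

Σxᵢ = 29, n = 5.
Posterior ∝ λ^6e^(−3.7λ) · λ^29e^(−5λ) = λ^35e^(−8.7λ), i.e. Gamma(shape=36, rate=8.7).
The mode of a Gamma(a, b) with a ≥ 1 (shape–rate) is (a−1)/b = 35/8.7 ≈ 4.023.

λ̂_MAP = 4.023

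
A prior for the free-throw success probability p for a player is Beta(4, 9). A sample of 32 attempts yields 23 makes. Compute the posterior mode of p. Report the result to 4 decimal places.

p̂_MAP = 0.6047

Prior: Beta(4, 9).
Data: 23 successes in 32 trials. The binomial likelihood contributes p^23(1−p)^9, so the posterior is Beta(4+23, 9+9) = Beta(27, 18).
For Beta(a, b) with a, b > 1 the mode is (a−1)/(a+b−2) = 26/43 ≈ 0.6047.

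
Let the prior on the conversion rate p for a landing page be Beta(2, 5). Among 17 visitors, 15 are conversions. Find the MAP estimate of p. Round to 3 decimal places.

Prior: Beta(2, 5).
Data: 15 successes in 17 trials. The binomial likelihood contributes p^15(1−p)^2, so the posterior is Beta(2+15, 5+2) = Beta(17, 7).
For Beta(a, b) with a, b > 1 the mode is (a−1)/(a+b−2) = 16/22 ≈ 0.727.

p̂_MAP = 0.727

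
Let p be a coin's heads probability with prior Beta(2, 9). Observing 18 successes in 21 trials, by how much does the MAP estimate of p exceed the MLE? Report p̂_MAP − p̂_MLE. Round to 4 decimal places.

Posterior is Beta(20, 12); MAP = (20−1)/(32−2) = 19/30 ≈ 0.63333.
MLE ignores the prior: p̂_MLE = k/n = 18/21 ≈ 0.85714.
Difference = 19/30 − 18/21 = -47/210 ≈ -0.2238.

MAP − MLE = -0.2238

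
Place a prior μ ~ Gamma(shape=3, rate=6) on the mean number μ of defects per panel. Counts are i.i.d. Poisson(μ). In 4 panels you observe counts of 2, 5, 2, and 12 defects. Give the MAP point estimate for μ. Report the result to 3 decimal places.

Σxᵢ = 2+5+2+12 = 21, with n = 4.
Posterior ∝ μ^2e^(−6μ) · μ^21e^(−4μ) = μ^23e^(−10μ), i.e. Gamma(shape=24, rate=10).
The mode of a Gamma(a, b) with a ≥ 1 (shape–rate) is (a−1)/b = 23/10 ≈ 2.300.

μ̂_MAP = 2.300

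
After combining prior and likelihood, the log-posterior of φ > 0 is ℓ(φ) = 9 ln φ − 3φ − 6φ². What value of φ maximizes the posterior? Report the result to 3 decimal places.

ℓ'(φ) = 9/φ − 3 − 12φ. Setting this to zero and multiplying by φ: 12φ² + 3φ − 9 = 0.
φ = (−3 + √(3² + 4·12·9)) / (2·12) = (−3 + √441) / 24 = (−3 + 21)/24 = 3/4.
ℓ''(φ) = −9/φ² − 12 < 0, confirming a maximum.

φ̂_MAP = 0.750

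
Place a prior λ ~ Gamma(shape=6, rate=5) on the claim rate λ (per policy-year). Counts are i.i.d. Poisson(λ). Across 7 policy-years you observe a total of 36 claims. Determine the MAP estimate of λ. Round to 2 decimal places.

λ̂_MAP = 3.42

Σxᵢ = 36, n = 7.
Posterior ∝ λ^5e^(−5λ) · λ^36e^(−7λ) = λ^41e^(−12λ), i.e. Gamma(shape=42, rate=12).
The mode of a Gamma(a, b) with a ≥ 1 (shape–rate) is (a−1)/b = 41/12 ≈ 3.42.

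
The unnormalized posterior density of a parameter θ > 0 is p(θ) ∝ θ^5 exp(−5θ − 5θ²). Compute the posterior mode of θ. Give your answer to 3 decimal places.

θ̂_MAP = 0.500

ℓ'(θ) = 5/θ − 5 − 10θ. Setting this to zero and multiplying by θ: 10θ² + 5θ − 5 = 0.
θ = (−5 + √(5² + 4·10·5)) / (2·10) = (−5 + √225) / 20 = (−5 + 15)/20 = 1/2.
ℓ''(θ) = −5/θ² − 10 < 0, confirming a maximum.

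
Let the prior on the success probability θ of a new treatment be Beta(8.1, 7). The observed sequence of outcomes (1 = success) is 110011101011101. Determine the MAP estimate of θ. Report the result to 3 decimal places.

Prior: Beta(8.1, 7).
Data: 10 successes in 15 trials (from the sequence). The binomial likelihood contributes θ^10(1−θ)^5, so the posterior is Beta(8.1+10, 7+5) = Beta(18.1, 12).
For Beta(a, b) with a, b > 1 the mode is (a−1)/(a+b−2) = 17.1/28.1 ≈ 0.609.

θ̂_MAP = 0.609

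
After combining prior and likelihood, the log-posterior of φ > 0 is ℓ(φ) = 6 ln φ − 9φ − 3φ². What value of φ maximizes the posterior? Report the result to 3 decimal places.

ℓ'(φ) = 6/φ − 9 − 6φ. Setting this to zero and multiplying by φ: 6φ² + 9φ − 6 = 0.
φ = (−9 + √(9² + 4·6·6)) / (2·6) = (−9 + √225) / 12 = (−9 + 15)/12 = 1/2.
ℓ''(φ) = −6/φ² − 6 < 0, confirming a maximum.

φ̂_MAP = 0.500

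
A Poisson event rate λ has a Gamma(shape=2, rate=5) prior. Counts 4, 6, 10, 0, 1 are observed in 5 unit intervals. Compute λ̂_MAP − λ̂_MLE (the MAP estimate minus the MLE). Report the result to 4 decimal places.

Σxᵢ = 21. Posterior is Gamma(23, 10); MAP = (23−1)/10 = 22/10 ≈ 2.20000.
MLE = x̄ = 21/5 ≈ 4.20000.
Difference = 22/10 − 21/5 = -2 ≈ -2.0000.

MAP − MLE = -2.0000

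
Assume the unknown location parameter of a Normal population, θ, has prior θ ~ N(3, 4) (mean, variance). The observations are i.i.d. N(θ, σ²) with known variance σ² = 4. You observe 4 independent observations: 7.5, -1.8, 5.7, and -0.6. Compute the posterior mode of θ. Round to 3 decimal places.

n = 4; x̄ = (7.5 + (-1.8) + 5.7 + (-0.6))/4 = 10.8/4 = 2.7.
For a Normal prior and Normal likelihood with known variance, the posterior is Normal; its mode equals its mean, the precision-weighted average.
Prior precision 1/σ₀² = 1/4 = 0.25; data precision n/σ² = 4/4 = 1.
θ̂ = (0.25·3 + 1·2.7) / (0.25 + 1) = 3.45/1.25 = 2.760.

θ̂_MAP = 2.760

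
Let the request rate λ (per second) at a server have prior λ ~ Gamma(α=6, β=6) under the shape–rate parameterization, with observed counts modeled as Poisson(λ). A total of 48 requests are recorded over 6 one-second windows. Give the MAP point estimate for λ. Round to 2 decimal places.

Σxᵢ = 48, n = 6.
Posterior ∝ λ^5e^(−6λ) · λ^48e^(−6λ) = λ^53e^(−12λ), i.e. Gamma(shape=54, rate=12).
The mode of a Gamma(a, b) with a ≥ 1 (shape–rate) is (a−1)/b = 53/12 ≈ 4.42.

λ̂_MAP = 4.42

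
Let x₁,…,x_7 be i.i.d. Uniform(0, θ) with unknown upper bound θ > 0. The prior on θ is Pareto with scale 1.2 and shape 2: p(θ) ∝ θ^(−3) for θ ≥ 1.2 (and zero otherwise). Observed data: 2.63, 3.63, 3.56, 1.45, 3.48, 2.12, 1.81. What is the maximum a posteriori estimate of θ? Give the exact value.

The Uniform(0, θ) likelihood is θ^(−n) for θ ≥ max(xᵢ), zero otherwise. Here max(xᵢ) = 3.63.
Posterior ∝ θ^(−3) · θ^(−7) = θ^(−10) on θ ≥ max(1.2, 3.63) = 3.63.
This density is strictly decreasing in θ, so the posterior mode lies at the lower boundary of the support.

θ̂_MAP = 3.63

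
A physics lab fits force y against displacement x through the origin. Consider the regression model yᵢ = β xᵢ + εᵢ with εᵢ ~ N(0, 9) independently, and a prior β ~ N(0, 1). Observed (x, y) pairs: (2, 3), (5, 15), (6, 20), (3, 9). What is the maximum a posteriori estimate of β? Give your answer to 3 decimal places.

β̂_MAP = 2.747

log p(β | y) = −Σ(yᵢ − βxᵢ)²/(2·9) − β²/(2·1) + const.
Setting the derivative to zero: Σxᵢ(yᵢ − βxᵢ)/9 − β/1 = 0, so β = Σxᵢyᵢ / (Σxᵢ² + σ²/τ²).
Σxᵢyᵢ = 2·3 + 5·15 + 6·20 + 3·9 = 228; Σxᵢ² = 74; σ²/τ² = 9.
β̂_MAP = 228 / (74 + 9) = 228/83 ≈ 2.747.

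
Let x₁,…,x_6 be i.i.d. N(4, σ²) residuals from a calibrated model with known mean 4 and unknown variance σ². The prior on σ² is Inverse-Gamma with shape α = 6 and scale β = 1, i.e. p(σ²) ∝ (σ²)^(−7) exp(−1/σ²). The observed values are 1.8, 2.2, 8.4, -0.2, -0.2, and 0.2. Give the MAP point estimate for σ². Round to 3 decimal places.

Sum of squared deviations about the known mean: SS = (1.8−4)² + (2.2−4)² + (8.4−4)² + (-0.2−4)² + (-0.2−4)² + (0.2−4)² = 77.16.
The Normal likelihood contributes (σ²)^(−n/2) exp(−SS/(2σ²)), so the posterior is Inverse-Gamma(α + n/2, β + SS/2) = Inverse-Gamma(9, 39.58).
The mode of Inverse-Gamma(a, b) is b/(a+1) = 39.58/10 ≈ 3.958.

σ̂²_MAP = 3.958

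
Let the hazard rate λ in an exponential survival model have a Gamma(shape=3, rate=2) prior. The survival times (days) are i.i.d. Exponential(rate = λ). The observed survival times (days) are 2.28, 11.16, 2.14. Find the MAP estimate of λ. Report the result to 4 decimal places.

The Exponential(rate=λ) likelihood is ∝ λ^n e^(−λΣtᵢ). Here n = 3 and Σtᵢ = 2.28 + 11.16 + 2.14 = 15.58.
Posterior ∝ λ^2e^(−2λ) · λ^3e^(−15.58λ) = λ^5e^(−17.58λ), i.e. Gamma(6, 17.58).
Mode = (a−1)/b = 5/17.58 ≈ 0.2844.

λ̂_MAP = 0.2844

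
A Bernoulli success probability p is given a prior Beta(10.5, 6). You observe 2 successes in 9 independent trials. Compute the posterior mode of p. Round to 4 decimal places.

Prior: Beta(10.5, 6).
Data: 2 successes in 9 trials. The binomial likelihood contributes p^2(1−p)^7, so the posterior is Beta(10.5+2, 6+7) = Beta(12.5, 13).
For Beta(a, b) with a, b > 1 the mode is (a−1)/(a+b−2) = 11.5/23.5 ≈ 0.4894.

p̂_MAP = 0.4894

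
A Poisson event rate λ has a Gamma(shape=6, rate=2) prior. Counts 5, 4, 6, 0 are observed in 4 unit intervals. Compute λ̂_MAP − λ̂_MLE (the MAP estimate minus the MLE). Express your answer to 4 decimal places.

Σxᵢ = 15. Posterior is Gamma(21, 6); MAP = (21−1)/6 = 20/6 ≈ 3.33333.
MLE = x̄ = 15/4 ≈ 3.75000.
Difference = 20/6 − 15/4 = -5/12 ≈ -0.4167.

MAP − MLE = -0.4167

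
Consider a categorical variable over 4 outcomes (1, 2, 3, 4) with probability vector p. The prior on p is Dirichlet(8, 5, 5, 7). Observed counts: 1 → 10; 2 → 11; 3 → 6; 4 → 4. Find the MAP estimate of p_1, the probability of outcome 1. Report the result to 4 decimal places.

MAP estimate: 0.3269

The posterior is Dirichlet(αᵢ + nᵢ) = Dirichlet(18, 16, 11, 11).
For a Dirichlet(a₁,…,a_K) with all aᵢ > 1, the mode has j-th component (aⱼ − 1)/(Σaᵢ − K).
Here Σaᵢ = 56 and K = 4, so p_1 = (18 − 1)/(56 − 4) = 17/52 ≈ 0.3269.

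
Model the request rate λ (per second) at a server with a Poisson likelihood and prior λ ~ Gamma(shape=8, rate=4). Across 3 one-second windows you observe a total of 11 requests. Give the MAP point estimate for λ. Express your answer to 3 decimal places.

Σxᵢ = 11, n = 3.
Posterior ∝ λ^7e^(−4λ) · λ^11e^(−3λ) = λ^18e^(−7λ), i.e. Gamma(shape=19, rate=7).
The mode of a Gamma(a, b) with a ≥ 1 (shape–rate) is (a−1)/b = 18/7 ≈ 2.571.

λ̂_MAP = 2.571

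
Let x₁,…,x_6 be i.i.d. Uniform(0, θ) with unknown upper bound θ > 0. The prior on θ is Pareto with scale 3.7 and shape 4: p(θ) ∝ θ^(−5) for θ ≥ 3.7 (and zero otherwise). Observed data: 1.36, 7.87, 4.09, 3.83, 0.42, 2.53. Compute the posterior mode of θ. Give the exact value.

The Uniform(0, θ) likelihood is θ^(−n) for θ ≥ max(xᵢ), zero otherwise. Here max(xᵢ) = 7.87.
Posterior ∝ θ^(−5) · θ^(−6) = θ^(−11) on θ ≥ max(3.7, 7.87) = 7.87.
This density is strictly decreasing in θ, so the posterior mode lies at the lower boundary of the support.

θ̂_MAP = 7.87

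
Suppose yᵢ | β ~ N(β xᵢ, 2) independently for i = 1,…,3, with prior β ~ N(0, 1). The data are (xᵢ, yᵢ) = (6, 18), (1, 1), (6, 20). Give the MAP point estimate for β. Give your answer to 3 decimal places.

log p(β | y) = −Σ(yᵢ − βxᵢ)²/(2·2) − β²/(2·1) + const.
Setting the derivative to zero: Σxᵢ(yᵢ − βxᵢ)/2 − β/1 = 0, so β = Σxᵢyᵢ / (Σxᵢ² + σ²/τ²).
Σxᵢyᵢ = 6·18 + 1·1 + 6·20 = 229; Σxᵢ² = 73; σ²/τ² = 2.
β̂_MAP = 229 / (73 + 2) = 229/75 ≈ 3.053.

β̂_MAP = 3.053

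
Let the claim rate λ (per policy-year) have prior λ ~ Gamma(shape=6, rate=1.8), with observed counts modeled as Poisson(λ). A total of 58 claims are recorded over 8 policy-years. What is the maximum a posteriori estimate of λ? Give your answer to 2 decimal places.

Σxᵢ = 58, n = 8.
Posterior ∝ λ^5e^(−1.8λ) · λ^58e^(−8λ) = λ^63e^(−9.8λ), i.e. Gamma(shape=64, rate=9.8).
The mode of a Gamma(a, b) with a ≥ 1 (shape–rate) is (a−1)/b = 63/9.8 ≈ 6.43.

λ̂_MAP = 6.43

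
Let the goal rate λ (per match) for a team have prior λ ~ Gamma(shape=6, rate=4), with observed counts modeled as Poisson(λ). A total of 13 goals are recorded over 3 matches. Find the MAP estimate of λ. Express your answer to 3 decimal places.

Σxᵢ = 13, n = 3.
Posterior ∝ λ^5e^(−4λ) · λ^13e^(−3λ) = λ^18e^(−7λ), i.e. Gamma(shape=19, rate=7).
The mode of a Gamma(a, b) with a ≥ 1 (shape–rate) is (a−1)/b = 18/7 ≈ 2.571.

λ̂_MAP = 2.571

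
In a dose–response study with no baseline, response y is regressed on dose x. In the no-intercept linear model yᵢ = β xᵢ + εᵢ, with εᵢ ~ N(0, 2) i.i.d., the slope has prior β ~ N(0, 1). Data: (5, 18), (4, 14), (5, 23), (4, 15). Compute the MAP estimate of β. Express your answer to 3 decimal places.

β̂_MAP = 3.821

log p(β | y) = −Σ(yᵢ − βxᵢ)²/(2·2) − β²/(2·1) + const.
Setting the derivative to zero: Σxᵢ(yᵢ − βxᵢ)/2 − β/1 = 0, so β = Σxᵢyᵢ / (Σxᵢ² + σ²/τ²).
Σxᵢyᵢ = 5·18 + 4·14 + 5·23 + 4·15 = 321; Σxᵢ² = 82; σ²/τ² = 2.
β̂_MAP = 321 / (82 + 2) = 321/84 ≈ 3.821.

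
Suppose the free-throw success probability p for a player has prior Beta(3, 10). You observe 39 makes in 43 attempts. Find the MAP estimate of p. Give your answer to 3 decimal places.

p̂_MAP = 0.759

Prior: Beta(3, 10).
Data: 39 successes in 43 trials. The binomial likelihood contributes p^39(1−p)^4, so the posterior is Beta(3+39, 10+4) = Beta(42, 14).
For Beta(a, b) with a, b > 1 the mode is (a−1)/(a+b−2) = 41/54 ≈ 0.759.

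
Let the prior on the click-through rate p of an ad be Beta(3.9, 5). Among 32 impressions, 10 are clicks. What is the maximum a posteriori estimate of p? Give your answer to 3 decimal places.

Prior: Beta(3.9, 5).
Data: 10 successes in 32 trials. The binomial likelihood contributes p^10(1−p)^22, so the posterior is Beta(3.9+10, 5+22) = Beta(13.9, 27).
For Beta(a, b) with a, b > 1 the mode is (a−1)/(a+b−2) = 12.9/38.9 ≈ 0.332.

p̂_MAP = 0.332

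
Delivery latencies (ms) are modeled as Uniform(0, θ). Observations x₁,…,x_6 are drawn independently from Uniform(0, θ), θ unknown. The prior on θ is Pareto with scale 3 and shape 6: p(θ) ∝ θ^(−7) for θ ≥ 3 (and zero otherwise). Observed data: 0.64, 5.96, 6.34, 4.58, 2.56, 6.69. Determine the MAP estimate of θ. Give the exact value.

θ̂_MAP = 6.69

The Uniform(0, θ) likelihood is θ^(−n) for θ ≥ max(xᵢ), zero otherwise. Here max(xᵢ) = 6.69.
Posterior ∝ θ^(−7) · θ^(−6) = θ^(−13) on θ ≥ max(3, 6.69) = 6.69.
This density is strictly decreasing in θ, so the posterior mode lies at the lower boundary of the support.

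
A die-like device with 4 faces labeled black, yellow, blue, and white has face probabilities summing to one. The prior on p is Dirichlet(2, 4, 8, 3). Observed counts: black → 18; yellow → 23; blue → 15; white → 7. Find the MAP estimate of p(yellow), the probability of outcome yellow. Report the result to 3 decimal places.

The posterior is Dirichlet(αᵢ + nᵢ) = Dirichlet(20, 27, 23, 10).
For a Dirichlet(a₁,…,a_K) with all aᵢ > 1, the mode has j-th component (aⱼ − 1)/(Σaᵢ − K).
Here Σaᵢ = 80 and K = 4, so p(yellow) = (27 − 1)/(80 − 4) = 26/76 ≈ 0.342.

MAP estimate of p(yellow) = 0.342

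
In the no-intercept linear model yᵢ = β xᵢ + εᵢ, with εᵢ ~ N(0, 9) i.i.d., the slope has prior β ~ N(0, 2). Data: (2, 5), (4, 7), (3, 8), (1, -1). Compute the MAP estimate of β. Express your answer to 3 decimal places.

β̂_MAP = 1.768

log p(β | y) = −Σ(yᵢ − βxᵢ)²/(2·9) − β²/(2·2) + const.
Setting the derivative to zero: Σxᵢ(yᵢ − βxᵢ)/9 − β/2 = 0, so β = Σxᵢyᵢ / (Σxᵢ² + σ²/τ²).
Σxᵢyᵢ = 2·5 + 4·7 + 3·8 + 1·(-1) = 61; Σxᵢ² = 30; σ²/τ² = 4.5.
β̂_MAP = 61 / (30 + 4.5) = 61/34.5 ≈ 1.768.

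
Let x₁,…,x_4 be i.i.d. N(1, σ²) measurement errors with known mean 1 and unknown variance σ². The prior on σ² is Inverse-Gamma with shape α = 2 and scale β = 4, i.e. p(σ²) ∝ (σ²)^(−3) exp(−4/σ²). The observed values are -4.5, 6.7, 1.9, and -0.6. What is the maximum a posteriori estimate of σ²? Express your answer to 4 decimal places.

σ̂²_MAP = 7.4110

Sum of squared deviations about the known mean: SS = (-4.5−1)² + (6.7−1)² + (1.9−1)² + (-0.6−1)² = 66.11.
The Normal likelihood contributes (σ²)^(−n/2) exp(−SS/(2σ²)), so the posterior is Inverse-Gamma(α + n/2, β + SS/2) = Inverse-Gamma(4, 37.055).
The mode of Inverse-Gamma(a, b) is b/(a+1) = 37.055/5 ≈ 7.4110.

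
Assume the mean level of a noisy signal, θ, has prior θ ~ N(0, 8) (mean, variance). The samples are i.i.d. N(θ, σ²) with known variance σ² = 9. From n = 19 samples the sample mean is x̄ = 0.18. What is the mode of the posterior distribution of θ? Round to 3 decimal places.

n = 19, x̄ = 0.18.
For a Normal prior and Normal likelihood with known variance, the posterior is Normal; its mode equals its mean, the precision-weighted average.
Prior precision 1/σ₀² = 1/8 = 0.125; data precision n/σ² = 19/9.
θ̂ = (0.125·0 + (19/9)·0.18) / (0.125 + 19/9) = 0.38/(161/72) = 684/4025 ≈ 0.170.

θ̂_MAP = 0.170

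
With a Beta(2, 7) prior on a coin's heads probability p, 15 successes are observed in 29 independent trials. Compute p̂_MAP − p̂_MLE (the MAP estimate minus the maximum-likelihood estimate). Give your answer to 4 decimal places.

MAP − MLE = -0.0728

Posterior is Beta(17, 21); MAP = (17−1)/(38−2) = 16/36 ≈ 0.44444.
MLE ignores the prior: p̂_MLE = k/n = 15/29 ≈ 0.51724.
Difference = 16/36 − 15/29 = -19/261 ≈ -0.0728.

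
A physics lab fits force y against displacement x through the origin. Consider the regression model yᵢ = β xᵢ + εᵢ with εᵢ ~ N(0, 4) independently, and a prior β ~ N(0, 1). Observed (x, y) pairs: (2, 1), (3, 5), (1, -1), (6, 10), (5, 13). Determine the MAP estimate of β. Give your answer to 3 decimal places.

β̂_MAP = 1.785

log p(β | y) = −Σ(yᵢ − βxᵢ)²/(2·4) − β²/(2·1) + const.
Setting the derivative to zero: Σxᵢ(yᵢ − βxᵢ)/4 − β/1 = 0, so β = Σxᵢyᵢ / (Σxᵢ² + σ²/τ²).
Σxᵢyᵢ = 2·1 + 3·5 + 1·(-1) + 6·10 + 5·13 = 141; Σxᵢ² = 75; σ²/τ² = 4.
β̂_MAP = 141 / (75 + 4) = 141/79 ≈ 1.785.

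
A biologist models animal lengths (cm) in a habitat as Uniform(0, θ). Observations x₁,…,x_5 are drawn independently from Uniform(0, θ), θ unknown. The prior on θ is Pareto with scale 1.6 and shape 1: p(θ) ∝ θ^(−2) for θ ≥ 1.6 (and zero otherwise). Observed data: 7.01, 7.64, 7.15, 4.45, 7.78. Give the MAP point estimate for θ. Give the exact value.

θ̂_MAP = 7.78

The Uniform(0, θ) likelihood is θ^(−n) for θ ≥ max(xᵢ), zero otherwise. Here max(xᵢ) = 7.78.
Posterior ∝ θ^(−2) · θ^(−5) = θ^(−7) on θ ≥ max(1.6, 7.78) = 7.78.
This density is strictly decreasing in θ, so the posterior mode lies at the lower boundary of the support.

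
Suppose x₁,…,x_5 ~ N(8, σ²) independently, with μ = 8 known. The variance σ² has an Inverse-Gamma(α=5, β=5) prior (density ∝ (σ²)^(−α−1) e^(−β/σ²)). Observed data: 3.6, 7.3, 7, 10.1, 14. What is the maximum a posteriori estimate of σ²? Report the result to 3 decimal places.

Sum of squared deviations about the known mean: SS = (3.6−8)² + (7.3−8)² + (7−8)² + (10.1−8)² + (14−8)² = 61.26.
The Normal likelihood contributes (σ²)^(−n/2) exp(−SS/(2σ²)), so the posterior is Inverse-Gamma(α + n/2, β + SS/2) = Inverse-Gamma(7.5, 35.63).
The mode of Inverse-Gamma(a, b) is b/(a+1) = 35.63/8.5 ≈ 4.192.

σ̂²_MAP = 4.192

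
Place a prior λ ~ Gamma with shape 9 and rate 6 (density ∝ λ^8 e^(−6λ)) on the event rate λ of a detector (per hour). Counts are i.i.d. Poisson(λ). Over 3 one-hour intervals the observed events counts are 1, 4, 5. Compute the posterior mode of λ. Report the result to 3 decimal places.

Σxᵢ = 1+4+5 = 10, with n = 3.
Posterior ∝ λ^8e^(−6λ) · λ^10e^(−3λ) = λ^18e^(−9λ), i.e. Gamma(shape=19, rate=9).
The mode of a Gamma(a, b) with a ≥ 1 (shape–rate) is (a−1)/b = 18/9 ≈ 2.000.

λ̂_MAP = 2.000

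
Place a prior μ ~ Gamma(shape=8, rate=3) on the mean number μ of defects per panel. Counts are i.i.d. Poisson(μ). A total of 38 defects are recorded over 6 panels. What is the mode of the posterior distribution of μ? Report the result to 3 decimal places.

μ̂_MAP = 5.000

Σxᵢ = 38, n = 6.
Posterior ∝ μ^7e^(−3μ) · μ^38e^(−6μ) = μ^45e^(−9μ), i.e. Gamma(shape=46, rate=9).
The mode of a Gamma(a, b) with a ≥ 1 (shape–rate) is (a−1)/b = 45/9 ≈ 5.000.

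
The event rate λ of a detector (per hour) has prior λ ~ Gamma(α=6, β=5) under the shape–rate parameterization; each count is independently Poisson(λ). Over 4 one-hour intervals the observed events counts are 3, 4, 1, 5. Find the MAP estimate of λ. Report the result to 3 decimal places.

λ̂_MAP = 2.000

Σxᵢ = 3+4+1+5 = 13, with n = 4.
Posterior ∝ λ^5e^(−5λ) · λ^13e^(−4λ) = λ^18e^(−9λ), i.e. Gamma(shape=19, rate=9).
The mode of a Gamma(a, b) with a ≥ 1 (shape–rate) is (a−1)/b = 18/9 ≈ 2.000.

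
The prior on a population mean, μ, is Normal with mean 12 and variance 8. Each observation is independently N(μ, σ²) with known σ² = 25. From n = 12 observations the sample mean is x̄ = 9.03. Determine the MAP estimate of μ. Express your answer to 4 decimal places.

μ̂_MAP = 9.6436

n = 12, x̄ = 9.03.
For a Normal prior and Normal likelihood with known variance, the posterior is Normal; its mode equals its mean, the precision-weighted average.
Prior precision 1/σ₀² = 1/8 = 0.125; data precision n/σ² = 12/25 = 0.48.
μ̂ = (0.125·12 + 0.48·9.03) / (0.125 + 0.48) = 5.8344/0.605 = 2652/275 ≈ 9.6436.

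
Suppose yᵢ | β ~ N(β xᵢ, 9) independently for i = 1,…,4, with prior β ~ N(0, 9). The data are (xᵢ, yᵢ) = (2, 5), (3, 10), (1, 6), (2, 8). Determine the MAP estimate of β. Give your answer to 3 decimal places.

β̂_MAP = 3.263

log p(β | y) = −Σ(yᵢ − βxᵢ)²/(2·9) − β²/(2·9) + const.
Setting the derivative to zero: Σxᵢ(yᵢ − βxᵢ)/9 − β/9 = 0, so β = Σxᵢyᵢ / (Σxᵢ² + σ²/τ²).
Σxᵢyᵢ = 2·5 + 3·10 + 1·6 + 2·8 = 62; Σxᵢ² = 18; σ²/τ² = 1.
β̂_MAP = 62 / (18 + 1) = 62/19 ≈ 3.263.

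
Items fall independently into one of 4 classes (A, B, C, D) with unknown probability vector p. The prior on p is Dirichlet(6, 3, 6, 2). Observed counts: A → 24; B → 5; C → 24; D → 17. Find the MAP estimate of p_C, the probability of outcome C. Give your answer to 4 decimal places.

The posterior is Dirichlet(αᵢ + nᵢ) = Dirichlet(30, 8, 30, 19).
For a Dirichlet(a₁,…,a_K) with all aᵢ > 1, the mode has j-th component (aⱼ − 1)/(Σaᵢ − K).
Here Σaᵢ = 87 and K = 4, so p_C = (30 − 1)/(87 − 4) = 29/83 ≈ 0.3494.

MAP estimate of p_C = 0.3494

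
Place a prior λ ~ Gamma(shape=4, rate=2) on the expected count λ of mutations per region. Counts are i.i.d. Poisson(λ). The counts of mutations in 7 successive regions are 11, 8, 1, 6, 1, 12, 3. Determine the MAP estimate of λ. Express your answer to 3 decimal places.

λ̂_MAP = 5.000

Σxᵢ = 11+8+1+6+1+12+3 = 42, with n = 7.
Posterior ∝ λ^3e^(−2λ) · λ^42e^(−7λ) = λ^45e^(−9λ), i.e. Gamma(shape=46, rate=9).
The mode of a Gamma(a, b) with a ≥ 1 (shape–rate) is (a−1)/b = 45/9 ≈ 5.000.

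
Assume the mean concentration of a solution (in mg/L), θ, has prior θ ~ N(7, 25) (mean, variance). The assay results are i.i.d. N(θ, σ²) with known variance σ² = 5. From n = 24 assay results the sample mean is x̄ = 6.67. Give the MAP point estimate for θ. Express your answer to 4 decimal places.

θ̂_MAP = 6.6727

n = 24, x̄ = 6.67.
For a Normal prior and Normal likelihood with known variance, the posterior is Normal; its mode equals its mean, the precision-weighted average.
Prior precision 1/σ₀² = 1/25 = 0.04; data precision n/σ² = 24/5 = 4.8.
θ̂ = (0.04·7 + 4.8·6.67) / (0.04 + 4.8) = 32.296/4.84 = 367/55 ≈ 6.6727.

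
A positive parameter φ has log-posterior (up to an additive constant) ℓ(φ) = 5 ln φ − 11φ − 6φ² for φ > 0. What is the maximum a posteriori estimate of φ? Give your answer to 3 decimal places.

φ̂_MAP = 0.333

ℓ'(φ) = 5/φ − 11 − 12φ. Setting this to zero and multiplying by φ: 12φ² + 11φ − 5 = 0.
φ = (−11 + √(11² + 4·12·5)) / (2·12) = (−11 + √361) / 24 = (−11 + 19)/24 = 1/3.
ℓ''(φ) = −5/φ² − 12 < 0, confirming a maximum.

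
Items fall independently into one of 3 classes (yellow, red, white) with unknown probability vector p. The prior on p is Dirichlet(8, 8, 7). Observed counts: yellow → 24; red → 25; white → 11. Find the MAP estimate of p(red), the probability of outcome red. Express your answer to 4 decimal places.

MAP estimate of p(red) = 0.4000

The posterior is Dirichlet(αᵢ + nᵢ) = Dirichlet(32, 33, 18).
For a Dirichlet(a₁,…,a_K) with all aᵢ > 1, the mode has j-th component (aⱼ − 1)/(Σaᵢ − K).
Here Σaᵢ = 83 and K = 3, so p(red) = (33 − 1)/(83 − 3) = 32/80 ≈ 0.4000.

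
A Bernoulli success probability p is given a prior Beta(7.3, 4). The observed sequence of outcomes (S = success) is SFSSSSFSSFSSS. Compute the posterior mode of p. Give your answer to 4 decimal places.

p̂_MAP = 0.7309

Prior: Beta(7.3, 4).
Data: 10 successes in 13 trials (from the sequence). The binomial likelihood contributes p^10(1−p)^3, so the posterior is Beta(7.3+10, 4+3) = Beta(17.3, 7).
For Beta(a, b) with a, b > 1 the mode is (a−1)/(a+b−2) = 16.3/22.3 ≈ 0.7309.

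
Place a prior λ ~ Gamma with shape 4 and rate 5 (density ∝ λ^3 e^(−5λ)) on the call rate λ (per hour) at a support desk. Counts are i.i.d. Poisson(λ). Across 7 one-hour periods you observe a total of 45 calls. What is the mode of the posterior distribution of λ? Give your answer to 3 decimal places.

Σxᵢ = 45, n = 7.
Posterior ∝ λ^3e^(−5λ) · λ^45e^(−7λ) = λ^48e^(−12λ), i.e. Gamma(shape=49, rate=12).
The mode of a Gamma(a, b) with a ≥ 1 (shape–rate) is (a−1)/b = 48/12 ≈ 4.000.

λ̂_MAP = 4.000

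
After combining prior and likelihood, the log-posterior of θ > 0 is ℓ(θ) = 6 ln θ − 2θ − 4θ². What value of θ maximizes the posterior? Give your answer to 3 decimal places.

ℓ'(θ) = 6/θ − 2 − 8θ. Setting this to zero and multiplying by θ: 8θ² + 2θ − 6 = 0.
θ = (−2 + √(2² + 4·8·6)) / (2·8) = (−2 + √196) / 16 = (−2 + 14)/16 = 3/4.
ℓ''(θ) = −6/θ² − 8 < 0, confirming a maximum.

θ̂_MAP = 0.750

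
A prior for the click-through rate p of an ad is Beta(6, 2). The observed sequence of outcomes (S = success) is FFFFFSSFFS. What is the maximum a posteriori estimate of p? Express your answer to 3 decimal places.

Prior: Beta(6, 2).
Data: 3 successes in 10 trials (from the sequence). The binomial likelihood contributes p^3(1−p)^7, so the posterior is Beta(6+3, 2+7) = Beta(9, 9).
For Beta(a, b) with a, b > 1 the mode is (a−1)/(a+b−2) = 8/16 ≈ 0.500.

p̂_MAP = 0.500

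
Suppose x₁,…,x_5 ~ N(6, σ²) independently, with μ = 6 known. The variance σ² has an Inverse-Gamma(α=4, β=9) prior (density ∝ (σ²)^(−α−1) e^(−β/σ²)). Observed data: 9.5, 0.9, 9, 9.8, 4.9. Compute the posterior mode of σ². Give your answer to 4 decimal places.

σ̂²_MAP = 5.3940

Sum of squared deviations about the known mean: SS = (9.5−6)² + (0.9−6)² + (9−6)² + (9.8−6)² + (4.9−6)² = 62.91.
The Normal likelihood contributes (σ²)^(−n/2) exp(−SS/(2σ²)), so the posterior is Inverse-Gamma(α + n/2, β + SS/2) = Inverse-Gamma(6.5, 40.455).
The mode of Inverse-Gamma(a, b) is b/(a+1) = 40.455/7.5 ≈ 5.3940.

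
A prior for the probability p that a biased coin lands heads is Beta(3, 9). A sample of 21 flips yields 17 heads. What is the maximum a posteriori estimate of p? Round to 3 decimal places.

p̂_MAP = 0.613

Prior: Beta(3, 9).
Data: 17 successes in 21 trials. The binomial likelihood contributes p^17(1−p)^4, so the posterior is Beta(3+17, 9+4) = Beta(20, 13).
For Beta(a, b) with a, b > 1 the mode is (a−1)/(a+b−2) = 19/31 ≈ 0.613.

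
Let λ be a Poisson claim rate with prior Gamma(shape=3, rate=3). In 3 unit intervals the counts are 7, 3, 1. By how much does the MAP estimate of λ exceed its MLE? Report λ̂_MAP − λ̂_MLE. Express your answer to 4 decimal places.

Σxᵢ = 11. Posterior is Gamma(14, 6); MAP = (14−1)/6 = 13/6 ≈ 2.16667.
MLE = x̄ = 11/3 ≈ 3.66667.
Difference = 13/6 − 11/3 = -3/2 ≈ -1.5000.

MAP − MLE = -1.5000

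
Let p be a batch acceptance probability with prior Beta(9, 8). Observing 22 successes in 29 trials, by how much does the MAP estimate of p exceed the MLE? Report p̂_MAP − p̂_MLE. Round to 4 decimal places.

MAP − MLE = -0.0768

Posterior is Beta(31, 15); MAP = (31−1)/(46−2) = 30/44 ≈ 0.68182.
MLE ignores the prior: p̂_MLE = k/n = 22/29 ≈ 0.75862.
Difference = 30/44 − 22/29 = -49/638 ≈ -0.0768.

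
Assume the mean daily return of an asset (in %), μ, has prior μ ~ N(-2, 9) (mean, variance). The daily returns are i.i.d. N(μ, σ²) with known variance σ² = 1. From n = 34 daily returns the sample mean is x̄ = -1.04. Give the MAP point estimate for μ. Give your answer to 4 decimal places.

n = 34, x̄ = -1.04.
For a Normal prior and Normal likelihood with known variance, the posterior is Normal; its mode equals its mean, the precision-weighted average.
Prior precision 1/σ₀² = 1/9; data precision n/σ² = 34/1 = 34.
μ̂ = ((1/9)·(-2) + 34·(-1.04)) / (1/9 + 34) = (-8006/225)/(307/9) = -8006/7675 ≈ -1.0431.

μ̂_MAP = -1.0431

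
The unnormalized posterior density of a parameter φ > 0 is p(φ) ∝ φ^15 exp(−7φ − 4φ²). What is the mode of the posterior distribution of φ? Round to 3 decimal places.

φ̂_MAP = 1.000

ℓ'(φ) = 15/φ − 7 − 8φ. Setting this to zero and multiplying by φ: 8φ² + 7φ − 15 = 0.
φ = (−7 + √(7² + 4·8·15)) / (2·8) = (−7 + √529) / 16 = (−7 + 23)/16 = 1.
ℓ''(φ) = −15/φ² − 8 < 0, confirming a maximum.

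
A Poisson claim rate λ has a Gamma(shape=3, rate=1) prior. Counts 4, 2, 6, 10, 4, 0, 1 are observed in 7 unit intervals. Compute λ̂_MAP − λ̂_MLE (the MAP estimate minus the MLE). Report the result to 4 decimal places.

MAP − MLE = -0.2321

Σxᵢ = 27. Posterior is Gamma(30, 8); MAP = (30−1)/8 = 29/8 ≈ 3.62500.
MLE = x̄ = 27/7 ≈ 3.85714.
Difference = 29/8 − 27/7 = -13/56 ≈ -0.2321.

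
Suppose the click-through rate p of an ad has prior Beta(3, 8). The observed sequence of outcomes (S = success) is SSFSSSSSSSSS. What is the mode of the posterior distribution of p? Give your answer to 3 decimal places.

Prior: Beta(3, 8).
Data: 11 successes in 12 trials (from the sequence). The binomial likelihood contributes p^11(1−p)^1, so the posterior is Beta(3+11, 8+1) = Beta(14, 9).
For Beta(a, b) with a, b > 1 the mode is (a−1)/(a+b−2) = 13/21 ≈ 0.619.

p̂_MAP = 0.619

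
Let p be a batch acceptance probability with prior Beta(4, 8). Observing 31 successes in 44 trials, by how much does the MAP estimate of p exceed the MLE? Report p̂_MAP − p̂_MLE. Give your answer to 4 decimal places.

MAP − MLE = -0.0749

Posterior is Beta(35, 21); MAP = (35−1)/(56−2) = 34/54 ≈ 0.62963.
MLE ignores the prior: p̂_MLE = k/n = 31/44 ≈ 0.70455.
Difference = 34/54 − 31/44 = -89/1188 ≈ -0.0749.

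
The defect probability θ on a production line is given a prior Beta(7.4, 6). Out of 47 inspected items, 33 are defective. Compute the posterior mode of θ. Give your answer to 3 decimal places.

Prior: Beta(7.4, 6).
Data: 33 successes in 47 trials. The binomial likelihood contributes θ^33(1−θ)^14, so the posterior is Beta(7.4+33, 6+14) = Beta(40.4, 20).
For Beta(a, b) with a, b > 1 the mode is (a−1)/(a+b−2) = 39.4/58.4 ≈ 0.675.

θ̂_MAP = 0.675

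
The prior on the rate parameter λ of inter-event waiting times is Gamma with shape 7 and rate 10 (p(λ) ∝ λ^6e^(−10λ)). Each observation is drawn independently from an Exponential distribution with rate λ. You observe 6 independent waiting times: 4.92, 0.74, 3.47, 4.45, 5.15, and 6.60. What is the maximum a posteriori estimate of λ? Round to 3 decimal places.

The Exponential(rate=λ) likelihood is ∝ λ^n e^(−λΣtᵢ). Here n = 6 and Σtᵢ = 4.92 + 0.74 + 3.47 + 4.45 + 5.15 + 6.60 = 25.33.
Posterior ∝ λ^6e^(−10λ) · λ^6e^(−25.33λ) = λ^12e^(−35.33λ), i.e. Gamma(13, 35.33).
Mode = (a−1)/b = 12/35.33 ≈ 0.340.

λ̂_MAP = 0.340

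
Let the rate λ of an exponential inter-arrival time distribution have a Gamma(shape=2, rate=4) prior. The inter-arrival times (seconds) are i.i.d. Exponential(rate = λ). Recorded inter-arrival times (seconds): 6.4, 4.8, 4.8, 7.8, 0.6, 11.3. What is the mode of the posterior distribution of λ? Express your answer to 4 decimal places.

The Exponential(rate=λ) likelihood is ∝ λ^n e^(−λΣtᵢ). Here n = 6 and Σtᵢ = 6.4 + 4.8 + 4.8 + 7.8 + 0.6 + 11.3 = 35.7.
Posterior ∝ λe^(−4λ) · λ^6e^(−35.7λ) = λ^7e^(−39.7λ), i.e. Gamma(8, 39.7).
Mode = (a−1)/b = 7/39.7 ≈ 0.1763.

λ̂_MAP = 0.1763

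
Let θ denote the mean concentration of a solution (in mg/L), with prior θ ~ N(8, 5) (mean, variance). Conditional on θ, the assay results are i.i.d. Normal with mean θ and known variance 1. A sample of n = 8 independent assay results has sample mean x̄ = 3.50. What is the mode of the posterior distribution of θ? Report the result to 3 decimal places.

n = 8, x̄ = 3.50.
For a Normal prior and Normal likelihood with known variance, the posterior is Normal; its mode equals its mean, the precision-weighted average.
Prior precision 1/σ₀² = 1/5 = 0.2; data precision n/σ² = 8/1 = 8.
θ̂ = (0.2·8 + 8·3.5) / (0.2 + 8) = 29.6/8.2 = 148/41 ≈ 3.610.

θ̂_MAP = 3.610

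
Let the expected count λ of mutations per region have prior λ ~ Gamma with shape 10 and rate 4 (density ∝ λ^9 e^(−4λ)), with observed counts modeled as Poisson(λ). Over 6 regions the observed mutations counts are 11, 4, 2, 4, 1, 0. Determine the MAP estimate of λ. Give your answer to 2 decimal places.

Σxᵢ = 11+4+2+4+1+0 = 22, with n = 6.
Posterior ∝ λ^9e^(−4λ) · λ^22e^(−6λ) = λ^31e^(−10λ), i.e. Gamma(shape=32, rate=10).
The mode of a Gamma(a, b) with a ≥ 1 (shape–rate) is (a−1)/b = 31/10 ≈ 3.10.

λ̂_MAP = 3.10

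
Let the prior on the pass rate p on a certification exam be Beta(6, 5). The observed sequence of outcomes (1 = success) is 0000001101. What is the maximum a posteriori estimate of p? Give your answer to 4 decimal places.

Prior: Beta(6, 5).
Data: 3 successes in 10 trials (from the sequence). The binomial likelihood contributes p^3(1−p)^7, so the posterior is Beta(6+3, 5+7) = Beta(9, 12).
For Beta(a, b) with a, b > 1 the mode is (a−1)/(a+b−2) = 8/19 ≈ 0.4211.

p̂_MAP = 0.4211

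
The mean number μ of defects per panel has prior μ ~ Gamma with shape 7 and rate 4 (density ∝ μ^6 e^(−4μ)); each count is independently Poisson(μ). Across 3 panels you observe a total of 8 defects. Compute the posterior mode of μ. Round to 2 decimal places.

Σxᵢ = 8, n = 3.
Posterior ∝ μ^6e^(−4μ) · μ^8e^(−3μ) = μ^14e^(−7μ), i.e. Gamma(shape=15, rate=7).
The mode of a Gamma(a, b) with a ≥ 1 (shape–rate) is (a−1)/b = 14/7 ≈ 2.00.

μ̂_MAP = 2.00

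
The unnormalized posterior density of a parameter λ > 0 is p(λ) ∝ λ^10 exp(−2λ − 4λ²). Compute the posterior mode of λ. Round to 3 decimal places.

λ̂_MAP = 1.000

ℓ'(λ) = 10/λ − 2 − 8λ. Setting this to zero and multiplying by λ: 8λ² + 2λ − 10 = 0.
λ = (−2 + √(2² + 4·8·10)) / (2·8) = (−2 + √324) / 16 = (−2 + 18)/16 = 1.
ℓ''(λ) = −10/λ² − 8 < 0, confirming a maximum.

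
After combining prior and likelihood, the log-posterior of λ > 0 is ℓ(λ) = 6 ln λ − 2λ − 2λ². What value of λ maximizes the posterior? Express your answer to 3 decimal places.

ℓ'(λ) = 6/λ − 2 − 4λ. Setting this to zero and multiplying by λ: 4λ² + 2λ − 6 = 0.
λ = (−2 + √(2² + 4·4·6)) / (2·4) = (−2 + √100) / 8 = (−2 + 10)/8 = 1.
ℓ''(λ) = −6/λ² − 4 < 0, confirming a maximum.

λ̂_MAP = 1.000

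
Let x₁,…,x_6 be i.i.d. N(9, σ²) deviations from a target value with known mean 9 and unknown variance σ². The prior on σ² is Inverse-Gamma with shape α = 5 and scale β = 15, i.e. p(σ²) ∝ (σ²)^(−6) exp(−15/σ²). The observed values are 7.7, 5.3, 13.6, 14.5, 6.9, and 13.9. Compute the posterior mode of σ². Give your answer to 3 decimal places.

σ̂²_MAP = 6.956

Sum of squared deviations about the known mean: SS = (7.7−9)² + (5.3−9)² + (13.6−9)² + (14.5−9)² + (6.9−9)² + (13.9−9)² = 95.21.
The Normal likelihood contributes (σ²)^(−n/2) exp(−SS/(2σ²)), so the posterior is Inverse-Gamma(α + n/2, β + SS/2) = Inverse-Gamma(8, 62.605).
The mode of Inverse-Gamma(a, b) is b/(a+1) = 62.605/9 ≈ 6.956.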